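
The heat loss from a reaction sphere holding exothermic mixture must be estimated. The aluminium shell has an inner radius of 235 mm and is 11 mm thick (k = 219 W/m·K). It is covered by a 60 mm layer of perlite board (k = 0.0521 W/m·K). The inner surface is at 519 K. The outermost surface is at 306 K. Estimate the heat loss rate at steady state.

Q ≈ 175 W

For a spherical shell R = (1/r₁ − 1/r₂)/(4πk); film R = 1/(h·4πr²). In series:
R_aluminium shell = (1/0.235 − 1/0.246)/(4π×219) = 6.914×10^-5 K/W
R_perlite board = (1/0.246 − 1/0.306)/(4π×0.0521) = 1.217 K/W
R_total = 1.218 K/W
Q = ΔT/R_total = 213/1.218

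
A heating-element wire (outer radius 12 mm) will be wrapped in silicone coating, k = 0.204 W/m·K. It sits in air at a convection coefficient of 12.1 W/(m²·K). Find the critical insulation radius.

For a cylinder r_cr = k/h = 0.204/12.1
r_cr = 16.9 mm; since the bare radius (12 mm) is below r_cr, adding a thin layer of insulation will *increase* heat loss.

r_cr ≈ 16.9 mm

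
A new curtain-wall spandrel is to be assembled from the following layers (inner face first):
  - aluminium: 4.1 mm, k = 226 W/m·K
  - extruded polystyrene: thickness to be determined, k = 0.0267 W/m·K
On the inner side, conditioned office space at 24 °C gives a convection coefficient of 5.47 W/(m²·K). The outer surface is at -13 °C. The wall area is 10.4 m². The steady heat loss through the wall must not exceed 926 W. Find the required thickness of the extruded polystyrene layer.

Thermal resistances in series:
R_inner film = 1/(h_i·A) = 1/(5.47×10.4) = 0.01758 K/W
R_aluminium = L/(kA) = 0.0041/(226×10.4) = 1.744×10^-6 K/W
Sum of the known resistances R_other = 0.01758 K/W
Required total resistance R_tot = ΔT/Q_allow = 37/926 = 0.03996 K/W
R_extruded polystyrene = R_tot − R_other = 0.02238 K/W
L = R·k·A = 0.02238×0.0267×10.4

L ≈ 6.21 mm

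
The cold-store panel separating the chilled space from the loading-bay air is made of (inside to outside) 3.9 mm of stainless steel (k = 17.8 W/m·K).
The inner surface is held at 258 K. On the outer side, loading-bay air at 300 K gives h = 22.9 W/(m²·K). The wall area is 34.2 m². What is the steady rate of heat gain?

Q ≈ 32700 W

Treating each layer as a thermal resistance in series:
R_stainless steel = L/(kA) = 0.0039/(17.8×34.2) = 6.406×10^-6 K/W
R_outer film = 1/(h_o·A) = 1/(22.9×34.2) = 0.001277 K/W
R_total = 0.001283 K/W
Q = ΔT / R_total = 42 / 0.001283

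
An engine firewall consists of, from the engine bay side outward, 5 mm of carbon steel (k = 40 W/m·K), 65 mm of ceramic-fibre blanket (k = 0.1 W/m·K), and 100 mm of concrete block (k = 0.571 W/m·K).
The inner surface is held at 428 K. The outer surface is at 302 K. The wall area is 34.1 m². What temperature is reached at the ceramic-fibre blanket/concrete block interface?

T ≈ 329 K

Using the resistance-network approach (series):
R_carbon steel = L/(kA) = 0.005/(40×34.1) = 3.666×10^-6 K/W
R_ceramic-fibre blanket = L/(kA) = 0.065/(0.1×34.1) = 0.01906 K/W
R_concrete block = L/(kA) = 0.1/(0.571×34.1) = 0.005136 K/W
R_total = 0.0242 K/W;  Q = ΔT/R_total = 126/0.0242 = 5206 W
T_interface = T_inner − Q·ΣR(inner→interface) = 428 − 5210×0.01907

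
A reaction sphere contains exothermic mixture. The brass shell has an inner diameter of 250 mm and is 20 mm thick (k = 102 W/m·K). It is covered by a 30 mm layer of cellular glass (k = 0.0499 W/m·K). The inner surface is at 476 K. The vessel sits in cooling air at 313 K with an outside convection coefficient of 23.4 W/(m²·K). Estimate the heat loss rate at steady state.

Radial (spherical) resistances in series:
R_brass shell = (1/0.125 − 1/0.145)/(4π×102) = 8.609×10^-4 K/W
R_cellular glass = (1/0.145 − 1/0.175)/(4π×0.0499) = 1.885 K/W
R_outer film = 1/(h·4πr_o²) = 1/(23.4×4π×0.175²) = 0.111 K/W
R_total = 1.997 K/W
Q = ΔT/R_total = 163/1.997

Q ≈ 81.6 W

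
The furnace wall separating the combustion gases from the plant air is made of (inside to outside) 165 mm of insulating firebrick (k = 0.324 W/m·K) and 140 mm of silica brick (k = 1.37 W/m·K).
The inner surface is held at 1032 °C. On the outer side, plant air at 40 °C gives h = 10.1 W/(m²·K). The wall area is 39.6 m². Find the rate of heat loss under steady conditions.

Q ≈ 55300 W

Using the resistance-network approach (series):
R_insulating firebrick = L/(kA) = 0.165/(0.324×39.6) = 0.01286 K/W
R_silica brick = L/(kA) = 0.14/(1.37×39.6) = 0.002581 K/W
R_outer film = 1/(h_o·A) = 1/(10.1×39.6) = 0.0025 K/W
R_total = 0.01794 K/W
Q = ΔT / R_total = 992 / 0.01794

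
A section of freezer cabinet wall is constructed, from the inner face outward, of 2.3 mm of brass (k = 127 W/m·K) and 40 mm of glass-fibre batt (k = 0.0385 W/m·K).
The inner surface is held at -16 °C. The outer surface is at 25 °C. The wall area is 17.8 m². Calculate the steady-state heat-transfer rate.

Using the resistance-network approach (series):
R_brass = L/(kA) = 0.0023/(127×17.8) = 1.017×10^-6 K/W
R_glass-fibre batt = L/(kA) = 0.04/(0.0385×17.8) = 0.05837 K/W
R_total = 0.05837 K/W
Q = ΔT / R_total = 41 / 0.05837

Q ≈ 702 W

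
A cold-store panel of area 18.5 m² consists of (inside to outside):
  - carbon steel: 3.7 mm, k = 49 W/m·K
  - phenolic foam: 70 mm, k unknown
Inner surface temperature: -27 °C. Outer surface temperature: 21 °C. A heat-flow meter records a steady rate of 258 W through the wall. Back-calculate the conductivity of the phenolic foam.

k ≈ 0.0203 W/(m·K)

Using the resistance-network approach (series):
R_carbon steel = L/(kA) = 0.0037/(49×18.5) = 4.082×10^-6 K/W
Sum of known resistances R_other = 4.082×10^-6 K/W
Total R = ΔT/Q = 48/258 = 0.186 K/W
R_phenolic foam = R_total − R_other = 0.186 K/W
k = L/(R·A) = 0.07/(0.186×18.5)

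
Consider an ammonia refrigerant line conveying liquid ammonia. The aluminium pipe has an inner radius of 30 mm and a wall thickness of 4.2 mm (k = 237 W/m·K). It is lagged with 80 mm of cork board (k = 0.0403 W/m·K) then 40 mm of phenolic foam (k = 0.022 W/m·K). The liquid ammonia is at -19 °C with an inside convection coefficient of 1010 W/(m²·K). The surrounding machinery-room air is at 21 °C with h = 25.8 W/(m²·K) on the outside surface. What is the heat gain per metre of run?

Radial resistances (cylindrical: R_cond = ln(r_o/r_i)/(2πkL), R_conv = 1/(h·2πrL)):
R_inner film = 1/(h_i·2πr₁L) = 1/(1010×2π×0.03×1) = 0.005253 K/W
R_aluminium pipe wall = ln(34.2/30)/(2π×237×1) = 8.799×10^-5 K/W
R_cork board = ln(114.2/34.2)/(2π×0.0403×1) = 4.762 K/W
R_phenolic foam = ln(154.2/114.2)/(2π×0.022×1) = 2.172 K/W
R_outer film = 1/(h_o·2πr_oL) = 1/(25.8×2π×0.1542×1) = 0.04001 K/W
R_total = 6.98 K/W
Q = ΔT/R_total = 40/6.98

q′ ≈ 5.73 W/m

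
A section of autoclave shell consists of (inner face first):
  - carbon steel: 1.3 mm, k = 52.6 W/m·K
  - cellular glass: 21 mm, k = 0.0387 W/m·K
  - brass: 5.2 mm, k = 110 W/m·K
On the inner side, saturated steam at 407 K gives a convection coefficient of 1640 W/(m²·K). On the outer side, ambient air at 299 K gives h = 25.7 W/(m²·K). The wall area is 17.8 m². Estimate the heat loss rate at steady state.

Series thermal resistances:
R_inner film = 1/(h_i·A) = 1/(1640×17.8) = 3.426×10^-5 K/W
R_carbon steel = L/(kA) = 0.0013/(52.6×17.8) = 1.388×10^-6 K/W
R_cellular glass = L/(kA) = 0.021/(0.0387×17.8) = 0.03049 K/W
R_brass = L/(kA) = 0.0052/(110×17.8) = 2.656×10^-6 K/W
R_outer film = 1/(h_o·A) = 1/(25.7×17.8) = 0.002186 K/W
R_total = 0.03271 K/W
Q = ΔT / R_total = 108 / 0.03271

Q ≈ 3300 W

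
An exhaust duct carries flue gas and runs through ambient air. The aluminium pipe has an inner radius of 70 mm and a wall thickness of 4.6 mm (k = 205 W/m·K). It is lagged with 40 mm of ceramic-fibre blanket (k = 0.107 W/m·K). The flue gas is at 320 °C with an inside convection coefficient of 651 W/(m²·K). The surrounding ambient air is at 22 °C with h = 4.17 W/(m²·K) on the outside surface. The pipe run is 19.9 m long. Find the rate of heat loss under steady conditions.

Q ≈ 6080 W

Cylindrical conduction, so R = ln(r₂/r₁)/(2πkL) per layer, in series:
R_inner film = 1/(h_i·2πr₁L) = 1/(651×2π×0.07×19.9) = 1.755×10^-4 K/W
R_aluminium pipe wall = ln(74.6/70)/(2π×205×19.9) = 2.483×10^-6 K/W
R_ceramic-fibre blanket = ln(114.6/74.6)/(2π×0.107×19.9) = 0.03209 K/W
R_outer film = 1/(h_o·2πr_oL) = 1/(4.17×2π×0.1146×19.9) = 0.01674 K/W
R_total = 0.049 K/W
Q = ΔT/R_total = 298/0.049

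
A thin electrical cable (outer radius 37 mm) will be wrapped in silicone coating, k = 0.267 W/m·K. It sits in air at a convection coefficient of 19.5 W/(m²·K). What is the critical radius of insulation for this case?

For a cylinder r_cr = k/h = 0.267/19.5
r_cr = 13.7 mm; since the bare radius (37 mm) is above r_cr, any added insulation will reduce heat loss.

r_cr ≈ 13.7 mm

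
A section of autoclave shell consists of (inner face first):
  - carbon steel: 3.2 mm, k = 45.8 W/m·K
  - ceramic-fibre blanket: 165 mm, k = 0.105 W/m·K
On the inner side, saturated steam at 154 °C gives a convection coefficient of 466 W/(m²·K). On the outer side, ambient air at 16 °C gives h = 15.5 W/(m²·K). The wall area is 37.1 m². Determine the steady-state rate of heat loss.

Series thermal resistances:
R_inner film = 1/(h_i·A) = 1/(466×37.1) = 5.784×10^-5 K/W
R_carbon steel = L/(kA) = 0.0032/(45.8×37.1) = 1.883×10^-6 K/W
R_ceramic-fibre blanket = L/(kA) = 0.165/(0.105×37.1) = 0.04236 K/W
R_outer film = 1/(h_o·A) = 1/(15.5×37.1) = 0.001739 K/W
R_total = 0.04416 K/W
Q = ΔT / R_total = 138 / 0.04416

Q ≈ 3130 W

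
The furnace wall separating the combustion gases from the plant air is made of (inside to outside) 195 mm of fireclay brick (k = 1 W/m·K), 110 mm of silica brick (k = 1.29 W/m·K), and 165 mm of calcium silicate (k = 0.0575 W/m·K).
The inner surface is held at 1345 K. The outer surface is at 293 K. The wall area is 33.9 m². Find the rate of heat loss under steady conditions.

Q ≈ 11300 W

Model the wall as resistances in series:
R_fireclay brick = L/(kA) = 0.195/(1×33.9) = 0.005752 K/W
R_silica brick = L/(kA) = 0.11/(1.29×33.9) = 0.002515 K/W
R_calcium silicate = L/(kA) = 0.165/(0.0575×33.9) = 0.08465 K/W
R_total = 0.09292 K/W
Q = ΔT / R_total = 1052 / 0.09292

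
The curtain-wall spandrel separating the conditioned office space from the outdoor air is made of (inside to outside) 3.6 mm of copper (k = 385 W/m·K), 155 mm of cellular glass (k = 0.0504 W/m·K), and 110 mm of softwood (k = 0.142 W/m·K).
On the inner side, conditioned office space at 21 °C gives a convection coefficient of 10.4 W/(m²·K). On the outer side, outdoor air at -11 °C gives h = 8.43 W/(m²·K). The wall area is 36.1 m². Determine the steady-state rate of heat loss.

Q ≈ 284 W

Model the wall as resistances in series:
R_inner film = 1/(h_i·A) = 1/(10.4×36.1) = 0.002664 K/W
R_copper = L/(kA) = 0.0036/(385×36.1) = 2.59×10^-7 K/W
R_cellular glass = L/(kA) = 0.155/(0.0504×36.1) = 0.08519 K/W
R_softwood = L/(kA) = 0.11/(0.142×36.1) = 0.02146 K/W
R_outer film = 1/(h_o·A) = 1/(8.43×36.1) = 0.003286 K/W
R_total = 0.1126 K/W
Q = ΔT / R_total = 32 / 0.1126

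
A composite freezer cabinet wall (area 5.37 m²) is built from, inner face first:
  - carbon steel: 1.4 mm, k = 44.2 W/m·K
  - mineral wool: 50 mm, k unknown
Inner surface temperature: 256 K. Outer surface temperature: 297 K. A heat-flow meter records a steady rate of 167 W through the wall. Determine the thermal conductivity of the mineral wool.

k ≈ 0.0379 W/(m·K)

Model the wall as resistances in series:
R_carbon steel = L/(kA) = 0.0014/(44.2×5.37) = 5.898×10^-6 K/W
Sum of known resistances R_other = 5.898×10^-6 K/W
Total R = ΔT/Q = 41/167 = 0.2455 K/W
R_mineral wool = R_total − R_other = 0.2455 K/W
k = L/(R·A) = 0.05/(0.2455×5.37)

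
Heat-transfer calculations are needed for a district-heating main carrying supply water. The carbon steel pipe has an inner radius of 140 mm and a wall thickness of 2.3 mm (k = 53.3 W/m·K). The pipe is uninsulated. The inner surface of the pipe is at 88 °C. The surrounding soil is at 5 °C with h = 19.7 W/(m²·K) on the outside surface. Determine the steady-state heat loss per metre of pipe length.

q′ ≈ 1460 W/m

For a radial system each layer contributes R = ln(r_out/r_in)/(2πkL); films add R = 1/(hA).
R_carbon steel pipe wall = ln(142.3/140)/(2π×53.3×1) = 4.866×10^-5 K/W
R_outer film = 1/(h_o·2πr_oL) = 1/(19.7×2π×0.1423×1) = 0.05677 K/W
R_total = 0.05682 K/W
Q = ΔT/R_total = 83/0.05682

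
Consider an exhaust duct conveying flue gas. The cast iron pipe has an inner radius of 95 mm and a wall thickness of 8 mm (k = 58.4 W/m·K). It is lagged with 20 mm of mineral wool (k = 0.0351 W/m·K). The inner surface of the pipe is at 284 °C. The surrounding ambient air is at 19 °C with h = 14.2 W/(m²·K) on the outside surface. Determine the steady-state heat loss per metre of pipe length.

For a radial system each layer contributes R = ln(r_out/r_in)/(2πkL); films add R = 1/(hA).
R_cast iron pipe wall = ln(103/95)/(2π×58.4×1) = 2.203×10^-4 K/W
R_mineral wool = ln(123/103)/(2π×0.0351×1) = 0.8046 K/W
R_outer film = 1/(h_o·2πr_oL) = 1/(14.2×2π×0.123×1) = 0.09112 K/W
R_total = 0.896 K/W
Q = ΔT/R_total = 265/0.896

q′ ≈ 296 W/m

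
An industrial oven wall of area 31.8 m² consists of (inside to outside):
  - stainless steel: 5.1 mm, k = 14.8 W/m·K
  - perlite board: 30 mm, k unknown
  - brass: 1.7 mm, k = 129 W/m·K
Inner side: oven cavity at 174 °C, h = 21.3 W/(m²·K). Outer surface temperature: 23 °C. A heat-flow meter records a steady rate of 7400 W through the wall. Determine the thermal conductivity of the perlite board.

k ≈ 0.0499 W/(m·K)

Using the resistance-network approach (series):
R_inner film = 1/(h_i·A) = 1/(21.3×31.8) = 0.001476 K/W
R_stainless steel = L/(kA) = 0.0051/(14.8×31.8) = 1.084×10^-5 K/W
R_brass = L/(kA) = 0.0017/(129×31.8) = 4.144×10^-7 K/W
Sum of known resistances R_other = 0.001488 K/W
Total R = ΔT/Q = 151/7400 = 0.02041 K/W
R_perlite board = R_total − R_other = 0.01892 K/W
k = L/(R·A) = 0.03/(0.01892×31.8)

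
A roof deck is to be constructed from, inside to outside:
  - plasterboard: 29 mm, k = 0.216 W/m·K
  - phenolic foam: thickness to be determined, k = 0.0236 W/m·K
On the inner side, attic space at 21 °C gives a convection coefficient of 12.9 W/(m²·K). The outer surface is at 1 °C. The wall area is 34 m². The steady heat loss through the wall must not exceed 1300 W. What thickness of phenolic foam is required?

L ≈ 7.35 mm

Model the wall as resistances in series:
R_inner film = 1/(h_i·A) = 1/(12.9×34) = 0.00228 K/W
R_plasterboard = L/(kA) = 0.029/(0.216×34) = 0.003949 K/W
Sum of the known resistances R_other = 0.006229 K/W
Required total resistance R_tot = ΔT/Q_allow = 20/1300 = 0.01538 K/W
R_phenolic foam = R_tot − R_other = 0.009156 K/W
L = R·k·A = 0.009156×0.0236×34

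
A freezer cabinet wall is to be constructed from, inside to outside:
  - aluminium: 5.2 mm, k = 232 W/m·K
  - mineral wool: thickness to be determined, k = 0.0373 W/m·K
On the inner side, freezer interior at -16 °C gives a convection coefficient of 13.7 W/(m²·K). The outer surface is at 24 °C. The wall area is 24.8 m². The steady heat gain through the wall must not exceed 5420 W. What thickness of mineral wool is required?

L ≈ 4.1 mm

Model the wall as resistances in series:
R_inner film = 1/(h_i·A) = 1/(13.7×24.8) = 0.002943 K/W
R_aluminium = L/(kA) = 0.0052/(232×24.8) = 9.038×10^-7 K/W
Sum of the known resistances R_other = 0.002944 K/W
Required total resistance R_tot = ΔT/Q_allow = 40/5420 = 0.00738 K/W
R_mineral wool = R_tot − R_other = 0.004436 K/W
L = R·k·A = 0.004436×0.0373×24.8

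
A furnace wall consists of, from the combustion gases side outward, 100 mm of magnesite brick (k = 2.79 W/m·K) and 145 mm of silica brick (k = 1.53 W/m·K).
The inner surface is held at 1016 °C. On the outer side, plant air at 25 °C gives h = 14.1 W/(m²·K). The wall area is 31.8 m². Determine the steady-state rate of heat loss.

Q ≈ 156000 W

Thermal resistances in series:
R_magnesite brick = L/(kA) = 0.1/(2.79×31.8) = 0.001127 K/W
R_silica brick = L/(kA) = 0.145/(1.53×31.8) = 0.00298 K/W
R_outer film = 1/(h_o·A) = 1/(14.1×31.8) = 0.00223 K/W
R_total = 0.006338 K/W
Q = ΔT / R_total = 991 / 0.006338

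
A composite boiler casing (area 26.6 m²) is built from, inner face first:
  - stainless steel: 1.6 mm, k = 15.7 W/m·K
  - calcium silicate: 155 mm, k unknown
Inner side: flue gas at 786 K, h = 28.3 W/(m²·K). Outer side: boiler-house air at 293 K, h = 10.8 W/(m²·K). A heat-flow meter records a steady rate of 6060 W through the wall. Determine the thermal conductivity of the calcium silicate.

Using the resistance-network approach (series):
R_inner film = 1/(h_i·A) = 1/(28.3×26.6) = 0.001328 K/W
R_stainless steel = L/(kA) = 0.0016/(15.7×26.6) = 3.831×10^-6 K/W
R_outer film = 1/(h_o·A) = 1/(10.8×26.6) = 0.003481 K/W
Sum of known resistances R_other = 0.004813 K/W
Total R = ΔT/Q = 493/6060 = 0.08135 K/W
R_calcium silicate = R_total − R_other = 0.07654 K/W
k = L/(R·A) = 0.155/(0.07654×26.6)

k ≈ 0.0761 W/(m·K)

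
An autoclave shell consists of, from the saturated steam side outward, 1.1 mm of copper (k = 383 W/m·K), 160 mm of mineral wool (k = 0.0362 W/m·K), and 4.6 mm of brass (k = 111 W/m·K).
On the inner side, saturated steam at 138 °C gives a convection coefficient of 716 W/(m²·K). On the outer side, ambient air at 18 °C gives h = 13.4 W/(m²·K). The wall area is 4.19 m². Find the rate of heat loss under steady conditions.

Q ≈ 112 W

Treating each layer as a thermal resistance in series:
R_inner film = 1/(h_i·A) = 1/(716×4.19) = 3.333×10^-4 K/W
R_copper = L/(kA) = 0.0011/(383×4.19) = 6.855×10^-7 K/W
R_mineral wool = L/(kA) = 0.16/(0.0362×4.19) = 1.055 K/W
R_brass = L/(kA) = 0.0046/(111×4.19) = 9.891×10^-6 K/W
R_outer film = 1/(h_o·A) = 1/(13.4×4.19) = 0.01781 K/W
R_total = 1.073 K/W
Q = ΔT / R_total = 120 / 1.073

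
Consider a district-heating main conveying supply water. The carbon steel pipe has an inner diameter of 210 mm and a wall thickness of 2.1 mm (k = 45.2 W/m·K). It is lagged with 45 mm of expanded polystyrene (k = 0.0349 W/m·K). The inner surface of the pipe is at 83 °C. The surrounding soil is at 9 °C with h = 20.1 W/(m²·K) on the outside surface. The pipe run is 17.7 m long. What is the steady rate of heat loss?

Q ≈ 793 W

Treating each annulus and film as a series resistance:
R_carbon steel pipe wall = ln(107.1/105)/(2π×45.2×17.7) = 3.939×10^-6 K/W
R_expanded polystyrene = ln(152.1/107.1)/(2π×0.0349×17.7) = 0.09038 K/W
R_outer film = 1/(h_o·2πr_oL) = 1/(20.1×2π×0.1521×17.7) = 0.002941 K/W
R_total = 0.09332 K/W
Q = ΔT/R_total = 74/0.09332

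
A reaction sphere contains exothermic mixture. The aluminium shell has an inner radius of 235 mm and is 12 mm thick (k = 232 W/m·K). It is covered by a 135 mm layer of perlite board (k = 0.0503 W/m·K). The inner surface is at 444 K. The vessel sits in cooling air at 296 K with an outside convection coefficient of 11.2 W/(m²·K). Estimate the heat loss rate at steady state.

Q ≈ 64 W

Spherical conduction: R = (1/r_in − 1/r_out)/(4πk) per layer; series-sum.
R_aluminium shell = (1/0.235 − 1/0.247)/(4π×232) = 7.091×10^-5 K/W
R_perlite board = (1/0.247 − 1/0.382)/(4π×0.0503) = 2.264 K/W
R_outer film = 1/(h·4πr_o²) = 1/(11.2×4π×0.382²) = 0.04869 K/W
R_total = 2.312 K/W
Q = ΔT/R_total = 148/2.312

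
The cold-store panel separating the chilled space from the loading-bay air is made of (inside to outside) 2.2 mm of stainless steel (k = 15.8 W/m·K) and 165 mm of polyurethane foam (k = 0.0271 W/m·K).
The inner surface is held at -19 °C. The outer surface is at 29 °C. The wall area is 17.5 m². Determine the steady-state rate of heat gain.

Q ≈ 138 W

Model the wall as resistances in series:
R_stainless steel = L/(kA) = 0.0022/(15.8×17.5) = 7.957×10^-6 K/W
R_polyurethane foam = L/(kA) = 0.165/(0.0271×17.5) = 0.3479 K/W
R_total = 0.3479 K/W
Q = ΔT / R_total = 48 / 0.3479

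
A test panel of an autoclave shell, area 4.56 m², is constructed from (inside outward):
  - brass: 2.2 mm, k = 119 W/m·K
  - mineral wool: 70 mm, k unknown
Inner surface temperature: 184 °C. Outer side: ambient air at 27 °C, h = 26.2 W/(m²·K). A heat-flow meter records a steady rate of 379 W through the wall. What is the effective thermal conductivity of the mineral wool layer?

k ≈ 0.0378 W/(m·K)

Thermal resistances in series:
R_brass = L/(kA) = 0.0022/(119×4.56) = 4.054×10^-6 K/W
R_outer film = 1/(h_o·A) = 1/(26.2×4.56) = 0.00837 K/W
Sum of known resistances R_other = 0.008374 K/W
Total R = ΔT/Q = 157/379 = 0.4142 K/W
R_mineral wool = R_total − R_other = 0.4059 K/W
k = L/(R·A) = 0.07/(0.4059×4.56)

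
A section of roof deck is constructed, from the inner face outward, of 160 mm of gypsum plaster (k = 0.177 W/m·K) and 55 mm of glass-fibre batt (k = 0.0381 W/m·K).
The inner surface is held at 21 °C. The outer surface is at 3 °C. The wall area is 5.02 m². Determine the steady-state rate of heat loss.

Thermal resistances in series:
R_gypsum plaster = L/(kA) = 0.16/(0.177×5.02) = 0.1801 K/W
R_glass-fibre batt = L/(kA) = 0.055/(0.0381×5.02) = 0.2876 K/W
R_total = 0.4676 K/W
Q = ΔT / R_total = 18 / 0.4676

Q ≈ 38.5 W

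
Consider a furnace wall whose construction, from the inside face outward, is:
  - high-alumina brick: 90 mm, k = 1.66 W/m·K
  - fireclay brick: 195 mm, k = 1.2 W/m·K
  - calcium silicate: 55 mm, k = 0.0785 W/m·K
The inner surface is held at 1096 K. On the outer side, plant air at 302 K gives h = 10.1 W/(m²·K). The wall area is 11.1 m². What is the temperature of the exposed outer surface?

Treating each layer as a thermal resistance in series:
R_high-alumina brick = L/(kA) = 0.09/(1.66×11.1) = 0.004884 K/W
R_fireclay brick = L/(kA) = 0.195/(1.2×11.1) = 0.01464 K/W
R_calcium silicate = L/(kA) = 0.055/(0.0785×11.1) = 0.06312 K/W
R_outer film = 1/(h_o·A) = 1/(10.1×11.1) = 0.00892 K/W
R_total = 0.09156 K/W;  Q = ΔT/R_total = 794/0.09156 = 8672 W
T_interface = T_inner − Q·ΣR(inner→interface) = 1096 − 8670×0.08264

T ≈ 379 K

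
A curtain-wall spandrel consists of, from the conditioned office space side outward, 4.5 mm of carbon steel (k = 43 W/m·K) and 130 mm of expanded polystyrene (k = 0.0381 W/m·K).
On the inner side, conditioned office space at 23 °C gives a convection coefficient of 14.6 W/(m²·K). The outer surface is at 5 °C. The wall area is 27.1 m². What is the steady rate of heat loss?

Model the wall as resistances in series:
R_inner film = 1/(h_i·A) = 1/(14.6×27.1) = 0.002527 K/W
R_carbon steel = L/(kA) = 0.0045/(43×27.1) = 3.862×10^-6 K/W
R_expanded polystyrene = L/(kA) = 0.13/(0.0381×27.1) = 0.1259 K/W
R_total = 0.1284 K/W
Q = ΔT / R_total = 18 / 0.1284

Q ≈ 140 W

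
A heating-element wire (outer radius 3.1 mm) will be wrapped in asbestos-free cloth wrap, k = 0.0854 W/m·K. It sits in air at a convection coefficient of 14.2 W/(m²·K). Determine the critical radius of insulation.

r_cr ≈ 6.01 mm

For a cylinder r_cr = k/h = 0.0854/14.2
r_cr = 6.01 mm; since the bare radius (3.1 mm) is below r_cr, adding a thin layer of insulation will *increase* heat loss.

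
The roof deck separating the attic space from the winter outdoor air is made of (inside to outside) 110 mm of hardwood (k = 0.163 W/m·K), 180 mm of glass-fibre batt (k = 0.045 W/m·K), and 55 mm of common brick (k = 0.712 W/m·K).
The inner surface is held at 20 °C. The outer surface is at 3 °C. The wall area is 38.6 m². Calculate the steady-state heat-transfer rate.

Model the wall as resistances in series:
R_hardwood = L/(kA) = 0.11/(0.163×38.6) = 0.01748 K/W
R_glass-fibre batt = L/(kA) = 0.18/(0.045×38.6) = 0.1036 K/W
R_common brick = L/(kA) = 0.055/(0.712×38.6) = 0.002001 K/W
R_total = 0.1231 K/W
Q = ΔT / R_total = 17 / 0.1231

Q ≈ 138 W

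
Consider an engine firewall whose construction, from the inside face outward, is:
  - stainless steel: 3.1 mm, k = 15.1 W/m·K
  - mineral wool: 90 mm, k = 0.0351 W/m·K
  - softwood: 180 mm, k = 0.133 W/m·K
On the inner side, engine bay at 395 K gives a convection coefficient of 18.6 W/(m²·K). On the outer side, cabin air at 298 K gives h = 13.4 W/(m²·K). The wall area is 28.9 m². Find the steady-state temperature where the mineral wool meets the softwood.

T ≈ 332 K

Using the resistance-network approach (series):
R_inner film = 1/(h_i·A) = 1/(18.6×28.9) = 0.00186 K/W
R_stainless steel = L/(kA) = 0.0031/(15.1×28.9) = 7.104×10^-6 K/W
R_mineral wool = L/(kA) = 0.09/(0.0351×28.9) = 0.08872 K/W
R_softwood = L/(kA) = 0.18/(0.133×28.9) = 0.04683 K/W
R_outer film = 1/(h_o·A) = 1/(13.4×28.9) = 0.002582 K/W
R_total = 0.14 K/W;  Q = ΔT/R_total = 97/0.14 = 692.8 W
T_interface = T_inner − Q·ΣR(inner→interface) = 395 − 693×0.09059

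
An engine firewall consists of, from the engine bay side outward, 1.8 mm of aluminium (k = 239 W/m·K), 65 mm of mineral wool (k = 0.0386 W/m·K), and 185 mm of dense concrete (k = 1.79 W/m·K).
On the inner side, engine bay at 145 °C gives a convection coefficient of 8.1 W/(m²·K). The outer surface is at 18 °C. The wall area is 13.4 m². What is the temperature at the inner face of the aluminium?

T ≈ 137 °C

Using the resistance-network approach (series):
R_inner film = 1/(h_i·A) = 1/(8.1×13.4) = 0.009213 K/W
R_aluminium = L/(kA) = 0.0018/(239×13.4) = 5.62×10^-7 K/W
R_mineral wool = L/(kA) = 0.065/(0.0386×13.4) = 0.1257 K/W
R_dense concrete = L/(kA) = 0.185/(1.79×13.4) = 0.007713 K/W
R_total = 0.1426 K/W;  Q = ΔT/R_total = 127/0.1426 = 890.6 W
T_interface = T_inner − Q·ΣR(inner→interface) = 145 − 891×0.009213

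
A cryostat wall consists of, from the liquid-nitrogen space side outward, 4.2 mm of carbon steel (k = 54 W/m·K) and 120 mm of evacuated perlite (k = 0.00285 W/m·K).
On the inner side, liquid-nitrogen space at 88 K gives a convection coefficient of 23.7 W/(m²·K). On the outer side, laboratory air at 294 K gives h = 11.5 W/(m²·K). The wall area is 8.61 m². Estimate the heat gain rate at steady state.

Model the wall as resistances in series:
R_inner film = 1/(h_i·A) = 1/(23.7×8.61) = 0.004901 K/W
R_carbon steel = L/(kA) = 0.0042/(54×8.61) = 9.033×10^-6 K/W
R_evacuated perlite = L/(kA) = 0.12/(0.00285×8.61) = 4.89 K/W
R_outer film = 1/(h_o·A) = 1/(11.5×8.61) = 0.0101 K/W
R_total = 4.905 K/W
Q = ΔT / R_total = 206 / 4.905

Q ≈ 42 W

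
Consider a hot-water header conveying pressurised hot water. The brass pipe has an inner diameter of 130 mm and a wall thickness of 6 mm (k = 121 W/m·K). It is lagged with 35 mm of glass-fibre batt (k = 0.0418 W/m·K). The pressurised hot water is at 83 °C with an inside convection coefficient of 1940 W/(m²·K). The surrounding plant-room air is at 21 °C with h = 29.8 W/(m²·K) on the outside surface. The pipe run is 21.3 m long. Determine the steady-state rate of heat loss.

For a radial system each layer contributes R = ln(r_out/r_in)/(2πkL); films add R = 1/(hA).
R_inner film = 1/(h_i·2πr₁L) = 1/(1940×2π×0.065×21.3) = 5.926×10^-5 K/W
R_brass pipe wall = ln(71/65)/(2π×121×21.3) = 5.452×10^-6 K/W
R_glass-fibre batt = ln(106/71)/(2π×0.0418×21.3) = 0.07164 K/W
R_outer film = 1/(h_o·2πr_oL) = 1/(29.8×2π×0.106×21.3) = 0.002365 K/W
R_total = 0.07407 K/W
Q = ΔT/R_total = 62/0.07407

Q ≈ 837 W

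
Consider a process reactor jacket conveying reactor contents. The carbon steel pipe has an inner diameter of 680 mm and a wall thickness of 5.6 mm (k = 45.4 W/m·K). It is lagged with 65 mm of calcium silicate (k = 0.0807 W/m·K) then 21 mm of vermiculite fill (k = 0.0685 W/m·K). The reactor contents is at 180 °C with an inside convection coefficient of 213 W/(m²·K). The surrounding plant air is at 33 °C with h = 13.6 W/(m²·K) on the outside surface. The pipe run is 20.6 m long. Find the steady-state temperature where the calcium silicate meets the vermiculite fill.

T ≈ 76.3 °C

Per-layer cylindrical resistances, series-summed:
R_inner film = 1/(h_i·2πr₁L) = 1/(213×2π×0.34×20.6) = 1.067×10^-4 K/W
R_carbon steel pipe wall = ln(345.6/340)/(2π×45.4×20.6) = 2.78×10^-6 K/W
R_calcium silicate = ln(410.6/345.6)/(2π×0.0807×20.6) = 0.0165 K/W
R_vermiculite fill = ln(431.6/410.6)/(2π×0.0685×20.6) = 0.005626 K/W
R_outer film = 1/(h_o·2πr_oL) = 1/(13.6×2π×0.4316×20.6) = 0.001316 K/W
R_total = 0.02355 K/W
Q = ΔT/R_total = 147/0.02355
Q = 6240 W
T_interface = T_inner − Q·ΣR(inner→interface) = 180 − 6240×0.01661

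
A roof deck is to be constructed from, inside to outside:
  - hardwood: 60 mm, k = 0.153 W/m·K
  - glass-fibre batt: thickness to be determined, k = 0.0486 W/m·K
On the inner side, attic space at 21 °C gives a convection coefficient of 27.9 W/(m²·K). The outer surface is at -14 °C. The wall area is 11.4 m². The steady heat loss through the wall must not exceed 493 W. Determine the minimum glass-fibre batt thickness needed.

Model the wall as resistances in series:
R_inner film = 1/(h_i·A) = 1/(27.9×11.4) = 0.003144 K/W
R_hardwood = L/(kA) = 0.06/(0.153×11.4) = 0.0344 K/W
Sum of the known resistances R_other = 0.03754 K/W
Required total resistance R_tot = ΔT/Q_allow = 35/493 = 0.07099 K/W
R_glass-fibre batt = R_tot − R_other = 0.03345 K/W
L = R·k·A = 0.03345×0.0486×11.4

L ≈ 18.5 mm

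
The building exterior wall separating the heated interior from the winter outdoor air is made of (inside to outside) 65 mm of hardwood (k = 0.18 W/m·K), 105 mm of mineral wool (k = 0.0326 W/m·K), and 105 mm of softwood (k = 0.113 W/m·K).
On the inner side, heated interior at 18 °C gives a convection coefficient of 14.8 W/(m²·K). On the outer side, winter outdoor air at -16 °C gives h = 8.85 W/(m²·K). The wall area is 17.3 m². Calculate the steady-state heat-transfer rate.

Treating each layer as a thermal resistance in series:
R_inner film = 1/(h_i·A) = 1/(14.8×17.3) = 0.003906 K/W
R_hardwood = L/(kA) = 0.065/(0.18×17.3) = 0.02087 K/W
R_mineral wool = L/(kA) = 0.105/(0.0326×17.3) = 0.1862 K/W
R_softwood = L/(kA) = 0.105/(0.113×17.3) = 0.05371 K/W
R_outer film = 1/(h_o·A) = 1/(8.85×17.3) = 0.006531 K/W
R_total = 0.2712 K/W
Q = ΔT / R_total = 34 / 0.2712

Q ≈ 125 W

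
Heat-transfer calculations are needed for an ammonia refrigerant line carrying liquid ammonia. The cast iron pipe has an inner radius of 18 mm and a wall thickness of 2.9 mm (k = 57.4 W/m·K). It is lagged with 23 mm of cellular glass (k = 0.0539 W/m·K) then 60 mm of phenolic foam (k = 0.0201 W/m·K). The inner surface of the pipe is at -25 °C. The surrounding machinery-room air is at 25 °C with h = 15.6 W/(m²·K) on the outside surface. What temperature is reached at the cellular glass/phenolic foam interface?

T ≈ -13 °C

Treating each annulus and film as a series resistance:
R_cast iron pipe wall = ln(20.9/18)/(2π×57.4×1) = 4.142×10^-4 K/W
R_cellular glass = ln(43.9/20.9)/(2π×0.0539×1) = 2.191 K/W
R_phenolic foam = ln(103.9/43.9)/(2π×0.0201×1) = 6.822 K/W
R_outer film = 1/(h_o·2πr_oL) = 1/(15.6×2π×0.1039×1) = 0.09819 K/W
R_total = 9.112 K/W
Q = ΔT/R_total = 50/9.112
Q = 5.49 W/m
T_interface = T_inner + Q·ΣR(inner→interface) = -25 + 5.49×2.192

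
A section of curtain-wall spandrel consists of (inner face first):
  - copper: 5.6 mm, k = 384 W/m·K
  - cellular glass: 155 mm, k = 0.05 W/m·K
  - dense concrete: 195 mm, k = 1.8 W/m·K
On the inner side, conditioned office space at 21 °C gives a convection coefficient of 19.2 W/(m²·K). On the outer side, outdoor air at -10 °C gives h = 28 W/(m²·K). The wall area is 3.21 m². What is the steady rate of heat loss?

Thermal resistances in series:
R_inner film = 1/(h_i·A) = 1/(19.2×3.21) = 0.01623 K/W
R_copper = L/(kA) = 0.0056/(384×3.21) = 4.543×10^-6 K/W
R_cellular glass = L/(kA) = 0.155/(0.05×3.21) = 0.9657 K/W
R_dense concrete = L/(kA) = 0.195/(1.8×3.21) = 0.03375 K/W
R_outer film = 1/(h_o·A) = 1/(28×3.21) = 0.01113 K/W
R_total = 1.027 K/W
Q = ΔT / R_total = 31 / 1.027

Q ≈ 30.2 W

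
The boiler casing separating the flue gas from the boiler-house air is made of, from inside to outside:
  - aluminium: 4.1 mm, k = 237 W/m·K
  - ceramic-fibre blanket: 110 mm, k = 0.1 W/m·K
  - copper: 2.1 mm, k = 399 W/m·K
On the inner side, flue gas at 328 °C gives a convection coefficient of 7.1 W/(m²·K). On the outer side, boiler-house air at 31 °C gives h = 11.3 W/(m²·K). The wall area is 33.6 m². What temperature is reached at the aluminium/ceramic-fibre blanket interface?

T ≈ 297 °C

Model the wall as resistances in series:
R_inner film = 1/(h_i·A) = 1/(7.1×33.6) = 0.004192 K/W
R_aluminium = L/(kA) = 0.0041/(237×33.6) = 5.149×10^-7 K/W
R_ceramic-fibre blanket = L/(kA) = 0.11/(0.1×33.6) = 0.03274 K/W
R_copper = L/(kA) = 0.0021/(399×33.6) = 1.566×10^-7 K/W
R_outer film = 1/(h_o·A) = 1/(11.3×33.6) = 0.002634 K/W
R_total = 0.03956 K/W;  Q = ΔT/R_total = 297/0.03956 = 7507 W
T_interface = T_inner − Q·ΣR(inner→interface) = 328 − 7510×0.004192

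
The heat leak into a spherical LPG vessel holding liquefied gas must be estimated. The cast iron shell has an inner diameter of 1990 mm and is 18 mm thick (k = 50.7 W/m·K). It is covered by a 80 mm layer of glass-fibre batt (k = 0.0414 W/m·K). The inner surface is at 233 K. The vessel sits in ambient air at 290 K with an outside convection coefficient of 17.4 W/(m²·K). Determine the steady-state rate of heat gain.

Q ≈ 399 W

Each spherical layer contributes R = (1/r_i − 1/r_o)/(4πk):
R_cast iron shell = (1/0.995 − 1/1.013)/(4π×50.7) = 2.803×10^-5 K/W
R_glass-fibre batt = (1/1.013 − 1/1.093)/(4π×0.0414) = 0.1389 K/W
R_outer film = 1/(h·4πr_o²) = 1/(17.4×4π×1.093²) = 0.003828 K/W
R_total = 0.1427 K/W
Q = ΔT/R_total = 57/0.1427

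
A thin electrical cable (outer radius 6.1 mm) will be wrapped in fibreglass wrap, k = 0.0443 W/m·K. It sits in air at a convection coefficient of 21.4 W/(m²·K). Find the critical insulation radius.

For a cylinder r_cr = k/h = 0.0443/21.4
r_cr = 2.07 mm; since the bare radius (6.1 mm) is above r_cr, any added insulation will reduce heat loss.

r_cr ≈ 2.07 mm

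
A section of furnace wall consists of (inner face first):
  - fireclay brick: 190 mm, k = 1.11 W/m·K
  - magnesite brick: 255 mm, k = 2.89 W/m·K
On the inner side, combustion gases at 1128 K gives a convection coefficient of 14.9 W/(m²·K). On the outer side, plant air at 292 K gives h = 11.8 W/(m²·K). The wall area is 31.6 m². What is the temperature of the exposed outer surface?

T ≈ 464 K

Using the resistance-network approach (series):
R_inner film = 1/(h_i·A) = 1/(14.9×31.6) = 0.002124 K/W
R_fireclay brick = L/(kA) = 0.19/(1.11×31.6) = 0.005417 K/W
R_magnesite brick = L/(kA) = 0.255/(2.89×31.6) = 0.002792 K/W
R_outer film = 1/(h_o·A) = 1/(11.8×31.6) = 0.002682 K/W
R_total = 0.01301 K/W;  Q = ΔT/R_total = 836/0.01301 = 64230 W
T_interface = T_inner − Q·ΣR(inner→interface) = 1128 − 64200×0.01033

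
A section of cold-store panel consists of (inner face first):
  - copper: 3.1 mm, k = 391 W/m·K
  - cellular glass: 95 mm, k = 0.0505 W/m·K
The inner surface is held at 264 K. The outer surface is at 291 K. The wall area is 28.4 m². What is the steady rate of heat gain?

Series thermal resistances:
R_copper = L/(kA) = 0.0031/(391×28.4) = 2.792×10^-7 K/W
R_cellular glass = L/(kA) = 0.095/(0.0505×28.4) = 0.06624 K/W
R_total = 0.06624 K/W
Q = ΔT / R_total = 27 / 0.06624

Q ≈ 408 W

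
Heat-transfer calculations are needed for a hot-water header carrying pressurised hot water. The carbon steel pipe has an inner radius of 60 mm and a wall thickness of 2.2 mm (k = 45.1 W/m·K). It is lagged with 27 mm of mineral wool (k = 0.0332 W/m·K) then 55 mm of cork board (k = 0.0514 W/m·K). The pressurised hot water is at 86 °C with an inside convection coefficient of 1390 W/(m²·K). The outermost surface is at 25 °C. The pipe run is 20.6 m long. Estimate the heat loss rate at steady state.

Q ≈ 391 W

Per-layer cylindrical resistances, series-summed:
R_inner film = 1/(h_i·2πr₁L) = 1/(1390×2π×0.06×20.6) = 9.264×10^-5 K/W
R_carbon steel pipe wall = ln(62.2/60)/(2π×45.1×20.6) = 6.169×10^-6 K/W
R_mineral wool = ln(89.2/62.2)/(2π×0.0332×20.6) = 0.0839 K/W
R_cork board = ln(144.2/89.2)/(2π×0.0514×20.6) = 0.0722 K/W
R_total = 0.1562 K/W
Q = ΔT/R_total = 61/0.1562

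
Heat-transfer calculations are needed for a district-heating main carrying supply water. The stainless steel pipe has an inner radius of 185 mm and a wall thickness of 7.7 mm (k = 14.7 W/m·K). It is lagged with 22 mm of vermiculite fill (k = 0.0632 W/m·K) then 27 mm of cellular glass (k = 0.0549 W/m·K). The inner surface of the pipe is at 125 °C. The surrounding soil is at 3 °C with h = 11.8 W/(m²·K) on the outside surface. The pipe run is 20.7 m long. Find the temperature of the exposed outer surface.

Treating each annulus and film as a series resistance:
R_stainless steel pipe wall = ln(192.7/185)/(2π×14.7×20.7) = 2.133×10^-5 K/W
R_vermiculite fill = ln(214.7/192.7)/(2π×0.0632×20.7) = 0.01315 K/W
R_cellular glass = ln(241.7/214.7)/(2π×0.0549×20.7) = 0.01659 K/W
R_outer film = 1/(h_o·2πr_oL) = 1/(11.8×2π×0.2417×20.7) = 0.002696 K/W
R_total = 0.03246 K/W
Q = ΔT/R_total = 122/0.03246
Q = 3760 W
T_interface = T_inner − Q·ΣR(inner→interface) = 125 − 3760×0.02976

T ≈ 13.1 °C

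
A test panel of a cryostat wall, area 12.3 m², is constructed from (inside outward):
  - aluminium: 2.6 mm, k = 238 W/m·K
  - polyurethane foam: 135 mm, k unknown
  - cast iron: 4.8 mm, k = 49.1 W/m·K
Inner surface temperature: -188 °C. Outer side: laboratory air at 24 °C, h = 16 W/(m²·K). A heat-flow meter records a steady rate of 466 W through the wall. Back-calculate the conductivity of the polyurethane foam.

Model the wall as resistances in series:
R_aluminium = L/(kA) = 0.0026/(238×12.3) = 8.882×10^-7 K/W
R_cast iron = L/(kA) = 0.0048/(49.1×12.3) = 7.948×10^-6 K/W
R_outer film = 1/(h_o·A) = 1/(16×12.3) = 0.005081 K/W
Sum of known resistances R_other = 0.00509 K/W
Total R = ΔT/Q = 212/466 = 0.4549 K/W
R_polyurethane foam = R_total − R_other = 0.4498 K/W
k = L/(R·A) = 0.135/(0.4498×12.3)

k ≈ 0.0244 W/(m·K)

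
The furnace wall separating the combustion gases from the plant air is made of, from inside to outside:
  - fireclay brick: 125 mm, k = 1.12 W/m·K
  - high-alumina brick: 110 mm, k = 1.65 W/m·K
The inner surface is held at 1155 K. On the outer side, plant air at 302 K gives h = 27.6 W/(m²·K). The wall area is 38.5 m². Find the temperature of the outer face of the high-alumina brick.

Model the wall as resistances in series:
R_fireclay brick = L/(kA) = 0.125/(1.12×38.5) = 0.002899 K/W
R_high-alumina brick = L/(kA) = 0.11/(1.65×38.5) = 0.001732 K/W
R_outer film = 1/(h_o·A) = 1/(27.6×38.5) = 9.411×10^-4 K/W
R_total = 0.005572 K/W;  Q = ΔT/R_total = 853/0.005572 = 153100 W
T_interface = T_inner − Q·ΣR(inner→interface) = 1155 − 153000×0.00463

T ≈ 446 K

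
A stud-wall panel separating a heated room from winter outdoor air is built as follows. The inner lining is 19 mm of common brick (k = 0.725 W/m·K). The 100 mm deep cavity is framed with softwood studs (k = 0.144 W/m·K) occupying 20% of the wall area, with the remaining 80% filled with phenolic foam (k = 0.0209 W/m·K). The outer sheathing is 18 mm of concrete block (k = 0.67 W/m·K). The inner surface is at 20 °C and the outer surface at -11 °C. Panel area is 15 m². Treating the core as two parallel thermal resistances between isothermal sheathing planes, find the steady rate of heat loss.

Sheathing layers in series; stud and cavity paths in parallel between them.
R_inner = 0.019/(0.725×15) = 0.001747 K/W
R_stud  = 0.1/(0.144×0.2×15) = 0.2315 K/W
R_cav   = 0.1/(0.0209×0.8×15) = 0.3987 K/W
1/R_core = 1/R_stud + 1/R_cav → R_core = 0.1465 K/W
R_outer = 0.018/(0.67×15) = 0.001791 K/W
R_total = 0.15 K/W
Q = ΔT/R_total = 31/0.15

Q ≈ 207 W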